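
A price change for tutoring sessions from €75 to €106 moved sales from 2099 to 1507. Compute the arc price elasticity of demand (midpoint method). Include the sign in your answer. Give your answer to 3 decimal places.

ΔQ = 1507 − 2099 = -592; ΔP = 106 − 75 = 31.
Midpoints: P̄ = 90.50, Q̄ = 1803.0.
ε = (ΔQ/ΔP)(P̄/Q̄) = (-592/31)(90.50/1803.0).

-0.959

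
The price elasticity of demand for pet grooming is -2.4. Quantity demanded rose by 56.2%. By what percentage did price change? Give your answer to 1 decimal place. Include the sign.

%ΔP ≈ %ΔQ / ε = (56.2%)/(-2.4) = -23.42%.

-23.4%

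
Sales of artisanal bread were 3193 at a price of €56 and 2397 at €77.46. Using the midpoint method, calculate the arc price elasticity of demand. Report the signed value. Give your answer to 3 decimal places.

ΔQ = 2397 − 3193 = -796; ΔP = 77.46 − 56 = 21.46.
Midpoints: P̄ = 66.73, Q̄ = 2795.0.
ε = (ΔQ/ΔP)(P̄/Q̄) = (-796/21.46)(66.73/2795.0).

-0.886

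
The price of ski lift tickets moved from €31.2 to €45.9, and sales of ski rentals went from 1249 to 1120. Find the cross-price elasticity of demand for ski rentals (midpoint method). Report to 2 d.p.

ΔQ_x = 1120 − 1249 = -129; ΔP_y = 45.9 − 31.2 = 14.7.
Midpoints: P̄_y = 38.55, Q̄_x = 1184.5.
ε_xy = (ΔQ_x/ΔP_y)(P̄_y/Q̄_x) = (-129/14.7)(38.55/1184.5).

-0.29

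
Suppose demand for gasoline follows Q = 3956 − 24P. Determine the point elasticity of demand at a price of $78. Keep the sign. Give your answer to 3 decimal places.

-0.898

At P = 78, Q = 2084.
dQ/dP = −24.
ε = (dQ/dP)(P/Q) = (-24)(78/2084).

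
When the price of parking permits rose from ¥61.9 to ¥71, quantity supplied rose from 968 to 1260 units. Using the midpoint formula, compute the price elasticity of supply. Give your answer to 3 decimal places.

ΔQ = 1260 − 968 = 292; ΔP = 71 − 61.9 = 9.1.
Midpoints: P̄ = 66.45, Q̄ = 1114.0.
ε_s = (ΔQ/ΔP)(P̄/Q̄) = (292/9.1)(66.45/1114.0).

1.914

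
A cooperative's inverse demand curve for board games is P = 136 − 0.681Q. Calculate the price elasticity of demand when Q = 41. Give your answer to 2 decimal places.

-3.87

At Q = 41, P = 136 − 0.681(41) = 108.08.
dP/dQ = −0.681, so dQ/dP = 1/(−0.681) = -1.468.
ε = (dQ/dP)(P/Q) = (-1.468)(108.08/41).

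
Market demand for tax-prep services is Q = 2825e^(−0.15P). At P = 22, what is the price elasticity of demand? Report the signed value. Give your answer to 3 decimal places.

At P = 22, Q = 104.195.
dQ/dP = −0.15·2825e^(−0.15P) = −0.15Q = -15.629.
ε = (dQ/dP)(P/Q) = (-15.629)(22/104.195).
|ε| > 1, so demand is elastic at this price.

-3.300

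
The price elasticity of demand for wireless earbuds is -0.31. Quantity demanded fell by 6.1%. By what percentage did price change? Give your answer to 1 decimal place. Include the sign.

%ΔP ≈ %ΔQ / ε = (-6.1%)/(-0.31) = 19.68%.

19.7%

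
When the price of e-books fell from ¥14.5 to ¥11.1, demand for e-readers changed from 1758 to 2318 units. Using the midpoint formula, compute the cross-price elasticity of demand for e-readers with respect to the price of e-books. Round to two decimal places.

ΔQ_x = 2318 − 1758 = 560; ΔP_y = 11.1 − 14.5 = -3.4.
Midpoints: P̄_y = 12.80, Q̄_x = 2038.0.
ε_xy = (ΔQ_x/ΔP_y)(P̄_y/Q̄_x) = (560/-3.4)(12.80/2038.0).
ε_xy < 0, so the goods are complements.

-1.03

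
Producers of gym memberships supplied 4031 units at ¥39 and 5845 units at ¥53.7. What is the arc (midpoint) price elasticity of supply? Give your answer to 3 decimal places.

ΔQ = 5845 − 4031 = 1814; ΔP = 53.7 − 39 = 14.7.
Midpoints: P̄ = 46.35, Q̄ = 4938.0.
ε_s = (ΔQ/ΔP)(P̄/Q̄) = (1814/14.7)(46.35/4938.0).

1.158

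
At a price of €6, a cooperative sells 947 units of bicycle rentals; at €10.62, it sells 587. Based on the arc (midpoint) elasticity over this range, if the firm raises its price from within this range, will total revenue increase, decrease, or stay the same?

increase

Arc ε = (-360/4.62)(8.31/767.0) ≈ -0.844.
|ε| = 0.84 < 1, so demand is inelastic. A price rise therefore raises total revenue.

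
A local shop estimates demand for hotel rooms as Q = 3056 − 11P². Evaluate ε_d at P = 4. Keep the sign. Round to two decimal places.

At P = 4, Q = 2880.
dQ/dP = −22P = -88.
ε = (dQ/dP)(P/Q) = (-88)(4/2880).

-0.12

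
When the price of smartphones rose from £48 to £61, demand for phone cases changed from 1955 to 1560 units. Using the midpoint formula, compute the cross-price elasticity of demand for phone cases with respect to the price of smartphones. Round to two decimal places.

-0.94

ΔQ_x = 1560 − 1955 = -395; ΔP_y = 61 − 48 = 13.
Midpoints: P̄_y = 54.50, Q̄_x = 1757.5.
ε_xy = (ΔQ_x/ΔP_y)(P̄_y/Q̄_x) = (-395/13)(54.50/1757.5).
ε_xy < 0, so the goods are complements.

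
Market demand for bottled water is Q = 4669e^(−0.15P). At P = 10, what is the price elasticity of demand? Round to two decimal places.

At P = 10, Q = 1041.795.
dQ/dP = −0.15·4669e^(−0.15P) = −0.15Q = -156.269.
ε = (dQ/dP)(P/Q) = (-156.269)(10/1041.795).
|ε| > 1, so demand is elastic at this price.

-1.50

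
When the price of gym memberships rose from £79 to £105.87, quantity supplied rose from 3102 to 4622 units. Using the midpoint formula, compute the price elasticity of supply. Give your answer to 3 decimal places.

1.354

ΔQ = 4622 − 3102 = 1520; ΔP = 105.87 − 79 = 26.87.
Midpoints: P̄ = 92.44, Q̄ = 3862.0.
ε_s = (ΔQ/ΔP)(P̄/Q̄) = (1520/26.87)(92.44/3862.0).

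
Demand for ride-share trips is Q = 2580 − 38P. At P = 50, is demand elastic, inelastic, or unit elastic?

elastic

Q = 680, dQ/dP = -38.
ε = (dQ/dP)(P/Q) ≈ -2.794.
|ε| = 2.79 > 1.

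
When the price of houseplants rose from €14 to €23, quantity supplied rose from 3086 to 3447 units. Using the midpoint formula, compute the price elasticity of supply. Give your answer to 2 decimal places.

0.23

ΔQ = 3447 − 3086 = 361; ΔP = 23 − 14 = 9.
Midpoints: P̄ = 18.50, Q̄ = 3266.5.
ε_s = (ΔQ/ΔP)(P̄/Q̄) = (361/9)(18.50/3266.5).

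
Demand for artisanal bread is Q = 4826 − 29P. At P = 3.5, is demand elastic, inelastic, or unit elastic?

Q = 4724.500, dQ/dP = -29.
ε = (dQ/dP)(P/Q) ≈ -0.021.
|ε| = 0.02 < 1.

inelastic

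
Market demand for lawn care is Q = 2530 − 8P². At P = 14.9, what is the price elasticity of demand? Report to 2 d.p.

-4.71

At P = 14.9, Q = 753.920.
dQ/dP = −16P = -238.400.
ε = (dQ/dP)(P/Q) = (-238.400)(14.9/753.920).
|ε| > 1, so demand is elastic at this price.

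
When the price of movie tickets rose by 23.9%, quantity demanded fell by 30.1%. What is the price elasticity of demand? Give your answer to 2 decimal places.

ε = %ΔQ / %ΔP = (-30.1)/(23.9) = -1.259.

-1.26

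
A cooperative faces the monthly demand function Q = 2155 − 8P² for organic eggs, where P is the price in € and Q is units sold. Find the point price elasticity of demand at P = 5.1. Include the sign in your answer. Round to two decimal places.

-0.21

At P = 5.1, Q = 1946.920.
dQ/dP = −16P = -81.600.
ε = (dQ/dP)(P/Q) = (-81.600)(5.1/1946.920).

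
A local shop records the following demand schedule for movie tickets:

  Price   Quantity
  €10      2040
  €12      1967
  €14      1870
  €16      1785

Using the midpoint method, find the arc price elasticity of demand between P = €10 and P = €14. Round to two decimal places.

-0.26

At P = 10, Q = 2040; at P = 14, Q = 1870.
ΔQ = -170, ΔP = 4. Midpoints: P̄ = 12.00, Q̄ = 1955.0.
ε = (ΔQ/ΔP)(P̄/Q̄) = (-170/4)(12.00/1955.0).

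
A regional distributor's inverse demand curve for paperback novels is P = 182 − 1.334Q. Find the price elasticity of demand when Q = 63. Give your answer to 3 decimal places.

At Q = 63, P = 182 − 1.334(63) = 97.96.
dP/dQ = −1.334, so dQ/dP = 1/(−1.334) = -0.750.
ε = (dQ/dP)(P/Q) = (-0.750)(97.96/63).

-1.166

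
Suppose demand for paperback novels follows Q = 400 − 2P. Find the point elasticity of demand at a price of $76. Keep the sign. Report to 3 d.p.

At P = 76, Q = 248.
dQ/dP = −2.
ε = (dQ/dP)(P/Q) = (-2)(76/248).
|ε| < 1, so demand is inelastic at this price.

-0.613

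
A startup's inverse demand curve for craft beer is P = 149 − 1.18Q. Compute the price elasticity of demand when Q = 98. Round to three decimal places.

-0.288

At Q = 98, P = 149 − 1.18(98) = 33.36.
dP/dQ = −1.18, so dQ/dP = 1/(−1.18) = -0.847.
ε = (dQ/dP)(P/Q) = (-0.847)(33.36/98).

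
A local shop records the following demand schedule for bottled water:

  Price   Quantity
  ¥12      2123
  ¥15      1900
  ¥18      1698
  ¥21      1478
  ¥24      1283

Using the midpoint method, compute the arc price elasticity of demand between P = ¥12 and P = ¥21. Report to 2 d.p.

-0.66

At P = 12, Q = 2123; at P = 21, Q = 1478.
ΔQ = -645, ΔP = 9. Midpoints: P̄ = 16.50, Q̄ = 1800.5.
ε = (ΔQ/ΔP)(P̄/Q̄) = (-645/9)(16.50/1800.5).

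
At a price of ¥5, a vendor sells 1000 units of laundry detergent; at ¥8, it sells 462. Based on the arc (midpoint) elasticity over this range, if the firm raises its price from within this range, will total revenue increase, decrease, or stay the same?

Arc ε = (-538/3)(6.50/731.0) ≈ -1.595.
|ε| = 1.59 > 1, so demand is elastic. A price rise therefore reduces total revenue.

decrease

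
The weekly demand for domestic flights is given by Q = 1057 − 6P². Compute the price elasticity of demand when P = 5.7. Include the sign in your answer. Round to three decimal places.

At P = 5.7, Q = 862.060.
dQ/dP = −12P = -68.400.
ε = (dQ/dP)(P/Q) = (-68.400)(5.7/862.060).

-0.452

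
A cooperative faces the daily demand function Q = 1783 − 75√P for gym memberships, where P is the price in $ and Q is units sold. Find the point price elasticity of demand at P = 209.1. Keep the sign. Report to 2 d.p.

At P = 209.1, Q = 698.478.
dQ/dP = −75/(2√P) = -2.593.
ε = (dQ/dP)(P/Q) = (-2.593)(209.1/698.478).
|ε| < 1, so demand is inelastic at this price.

-0.78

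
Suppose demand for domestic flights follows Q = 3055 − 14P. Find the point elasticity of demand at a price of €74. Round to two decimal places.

-0.51

At P = 74, Q = 2019.
dQ/dP = −14.
ε = (dQ/dP)(P/Q) = (-14)(74/2019).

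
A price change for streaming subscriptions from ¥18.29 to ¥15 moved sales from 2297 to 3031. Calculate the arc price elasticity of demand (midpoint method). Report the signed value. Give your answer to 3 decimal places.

-1.394

ΔQ = 3031 − 2297 = 734; ΔP = 15 − 18.29 = -3.29.
Midpoints: P̄ = 16.64, Q̄ = 2664.0.
ε = (ΔQ/ΔP)(P̄/Q̄) = (734/-3.29)(16.64/2664.0).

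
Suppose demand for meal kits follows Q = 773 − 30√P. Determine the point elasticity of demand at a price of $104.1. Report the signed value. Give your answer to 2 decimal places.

-0.33

At P = 104.1, Q = 466.912.
dQ/dP = −30/(2√P) = -1.470.
ε = (dQ/dP)(P/Q) = (-1.470)(104.1/466.912).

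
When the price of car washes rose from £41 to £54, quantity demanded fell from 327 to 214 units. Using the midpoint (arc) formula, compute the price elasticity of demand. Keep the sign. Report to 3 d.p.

ΔQ = 214 − 327 = -113; ΔP = 54 − 41 = 13.
Midpoints: P̄ = 47.50, Q̄ = 270.5.
ε = (ΔQ/ΔP)(P̄/Q̄) = (-113/13)(47.50/270.5).

-1.526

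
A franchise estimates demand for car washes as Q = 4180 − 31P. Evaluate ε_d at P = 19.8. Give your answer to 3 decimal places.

-0.172

At P = 19.8, Q = 3566.200.
dQ/dP = −31.
ε = (dQ/dP)(P/Q) = (-31)(19.8/3566.200).
|ε| < 1, so demand is inelastic at this price.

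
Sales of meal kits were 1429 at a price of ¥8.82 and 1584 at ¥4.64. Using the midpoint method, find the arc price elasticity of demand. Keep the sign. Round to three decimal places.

-0.166

ΔQ = 1584 − 1429 = 155; ΔP = 4.64 − 8.82 = -4.18.
Midpoints: P̄ = 6.73, Q̄ = 1506.5.
ε = (ΔQ/ΔP)(P̄/Q̄) = (155/-4.18)(6.73/1506.5).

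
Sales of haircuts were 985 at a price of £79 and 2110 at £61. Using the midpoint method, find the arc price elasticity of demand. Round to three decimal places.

ΔQ = 2110 − 985 = 1125; ΔP = 61 − 79 = -18.
Midpoints: P̄ = 70.00, Q̄ = 1547.5.
ε = (ΔQ/ΔP)(P̄/Q̄) = (1125/-18)(70.00/1547.5).

-2.827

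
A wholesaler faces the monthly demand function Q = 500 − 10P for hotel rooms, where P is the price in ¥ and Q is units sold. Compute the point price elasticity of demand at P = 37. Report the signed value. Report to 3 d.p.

-2.846

At P = 37, Q = 130.
dQ/dP = −10.
ε = (dQ/dP)(P/Q) = (-10)(37/130).
|ε| > 1, so demand is elastic at this price.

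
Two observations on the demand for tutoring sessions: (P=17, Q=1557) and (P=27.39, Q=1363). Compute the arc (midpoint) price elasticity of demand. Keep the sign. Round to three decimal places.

ΔQ = 1363 − 1557 = -194; ΔP = 27.39 − 17 = 10.39.
Midpoints: P̄ = 22.20, Q̄ = 1460.0.
ε = (ΔQ/ΔP)(P̄/Q̄) = (-194/10.39)(22.20/1460.0).

-0.284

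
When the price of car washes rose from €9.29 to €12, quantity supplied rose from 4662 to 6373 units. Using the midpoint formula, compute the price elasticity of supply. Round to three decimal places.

1.218

ΔQ = 6373 − 4662 = 1711; ΔP = 12 − 9.29 = 2.71.
Midpoints: P̄ = 10.64, Q̄ = 5517.5.
ε_s = (ΔQ/ΔP)(P̄/Q̄) = (1711/2.71)(10.64/5517.5).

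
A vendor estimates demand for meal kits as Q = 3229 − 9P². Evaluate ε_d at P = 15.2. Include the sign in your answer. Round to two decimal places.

-3.62

At P = 15.2, Q = 1149.640.
dQ/dP = −18P = -273.600.
ε = (dQ/dP)(P/Q) = (-273.600)(15.2/1149.640).
|ε| > 1, so demand is elastic at this price.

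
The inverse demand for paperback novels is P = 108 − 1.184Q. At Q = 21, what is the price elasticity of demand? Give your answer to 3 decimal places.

At Q = 21, P = 108 − 1.184(21) = 83.14.
dP/dQ = −1.184, so dQ/dP = 1/(−1.184) = -0.845.
ε = (dQ/dP)(P/Q) = (-0.845)(83.14/21).

-3.344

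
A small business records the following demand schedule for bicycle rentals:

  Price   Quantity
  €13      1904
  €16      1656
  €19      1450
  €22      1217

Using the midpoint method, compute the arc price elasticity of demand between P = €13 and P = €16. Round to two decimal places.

At P = 13, Q = 1904; at P = 16, Q = 1656.
ΔQ = -248, ΔP = 3. Midpoints: P̄ = 14.50, Q̄ = 1780.0.
ε = (ΔQ/ΔP)(P̄/Q̄) = (-248/3)(14.50/1780.0).

-0.67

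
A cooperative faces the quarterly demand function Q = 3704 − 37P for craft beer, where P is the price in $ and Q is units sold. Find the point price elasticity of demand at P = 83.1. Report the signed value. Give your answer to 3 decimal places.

At P = 83.1, Q = 629.300.
dQ/dP = −37.
ε = (dQ/dP)(P/Q) = (-37)(83.1/629.300).

-4.886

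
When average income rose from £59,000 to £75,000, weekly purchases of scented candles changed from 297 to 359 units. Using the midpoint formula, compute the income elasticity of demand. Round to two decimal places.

0.79

ΔQ = 62, ΔI = 16000. Midpoints: Ī = 67,000, Q̄ = 328.0.
ε_I = (ΔQ/ΔI)(Ī/Q̄) = (62/16000)(67000/328.0).
ε_I > 0, so the good is normal.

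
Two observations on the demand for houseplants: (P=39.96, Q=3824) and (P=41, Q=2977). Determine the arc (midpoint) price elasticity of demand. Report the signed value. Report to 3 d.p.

-9.695

ΔQ = 2977 − 3824 = -847; ΔP = 41 − 39.96 = 1.04.
Midpoints: P̄ = 40.48, Q̄ = 3400.5.
ε = (ΔQ/ΔP)(P̄/Q̄) = (-847/1.04)(40.48/3400.5).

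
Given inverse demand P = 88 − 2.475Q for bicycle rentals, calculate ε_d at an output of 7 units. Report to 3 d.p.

-4.079

At Q = 7, P = 88 − 2.475(7) = 70.67.
dP/dQ = −2.475, so dQ/dP = 1/(−2.475) = -0.404.
ε = (dQ/dP)(P/Q) = (-0.404)(70.67/7).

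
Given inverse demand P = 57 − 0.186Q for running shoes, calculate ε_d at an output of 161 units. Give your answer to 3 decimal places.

At Q = 161, P = 57 − 0.186(161) = 27.05.
dP/dQ = −0.186, so dQ/dP = 1/(−0.186) = -5.376.
ε = (dQ/dP)(P/Q) = (-5.376)(27.05/161).

-0.903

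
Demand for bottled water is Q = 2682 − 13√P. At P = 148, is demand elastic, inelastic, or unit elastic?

inelastic

Q = 2523.848, dQ/dP = -0.534.
ε = (dQ/dP)(P/Q) ≈ -0.031.
|ε| = 0.03 < 1.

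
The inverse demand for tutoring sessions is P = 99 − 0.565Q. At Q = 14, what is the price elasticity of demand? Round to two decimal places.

-11.52

At Q = 14, P = 99 − 0.565(14) = 91.09.
dP/dQ = −0.565, so dQ/dP = 1/(−0.565) = -1.770.
ε = (dQ/dP)(P/Q) = (-1.770)(91.09/14).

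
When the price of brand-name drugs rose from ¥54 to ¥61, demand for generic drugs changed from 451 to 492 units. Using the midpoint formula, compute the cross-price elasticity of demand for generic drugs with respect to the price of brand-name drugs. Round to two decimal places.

ΔQ_x = 492 − 451 = 41; ΔP_y = 61 − 54 = 7.
Midpoints: P̄_y = 57.50, Q̄_x = 471.5.
ε_xy = (ΔQ_x/ΔP_y)(P̄_y/Q̄_x) = (41/7)(57.50/471.5).

0.71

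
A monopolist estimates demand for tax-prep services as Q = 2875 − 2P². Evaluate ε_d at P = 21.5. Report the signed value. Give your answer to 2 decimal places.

-0.95

At P = 21.5, Q = 1950.500.
dQ/dP = −4P = -86.
ε = (dQ/dP)(P/Q) = (-86)(21.5/1950.500).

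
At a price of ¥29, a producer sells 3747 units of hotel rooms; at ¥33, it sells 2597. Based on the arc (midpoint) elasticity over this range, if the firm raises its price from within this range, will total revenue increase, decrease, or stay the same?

decrease

Arc ε = (-1150/4)(31.00/3172.0) ≈ -2.810.
|ε| = 2.81 > 1, so demand is elastic. A price rise therefore reduces total revenue.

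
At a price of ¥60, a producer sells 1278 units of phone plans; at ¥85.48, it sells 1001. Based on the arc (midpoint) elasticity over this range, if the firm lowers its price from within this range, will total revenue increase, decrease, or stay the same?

decrease

Arc ε = (-277/25.48)(72.74/1139.5) ≈ -0.694.
|ε| = 0.69 < 1, so demand is inelastic. A price cut therefore reduces total revenue.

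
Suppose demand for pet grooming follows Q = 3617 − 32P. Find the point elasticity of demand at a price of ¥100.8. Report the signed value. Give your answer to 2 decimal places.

At P = 100.8, Q = 391.400.
dQ/dP = −32.
ε = (dQ/dP)(P/Q) = (-32)(100.8/391.400).
|ε| > 1, so demand is elastic at this price.

-8.24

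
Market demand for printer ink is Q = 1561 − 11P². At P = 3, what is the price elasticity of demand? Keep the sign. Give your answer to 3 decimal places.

-0.135

At P = 3, Q = 1462.
dQ/dP = −22P = -66.
ε = (dQ/dP)(P/Q) = (-66)(3/1462).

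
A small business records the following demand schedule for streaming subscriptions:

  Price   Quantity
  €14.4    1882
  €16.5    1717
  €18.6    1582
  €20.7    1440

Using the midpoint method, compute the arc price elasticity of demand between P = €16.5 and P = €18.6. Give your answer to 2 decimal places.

-0.68

At P = 16.5, Q = 1717; at P = 18.6, Q = 1582.
ΔQ = -135, ΔP = 2.1. Midpoints: P̄ = 17.55, Q̄ = 1649.5.
ε = (ΔQ/ΔP)(P̄/Q̄) = (-135/2.1)(17.55/1649.5).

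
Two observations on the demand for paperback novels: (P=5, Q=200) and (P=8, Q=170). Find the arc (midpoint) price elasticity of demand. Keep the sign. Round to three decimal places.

ΔQ = 170 − 200 = -30; ΔP = 8 − 5 = 3.
Midpoints: P̄ = 6.50, Q̄ = 185.0.
ε = (ΔQ/ΔP)(P̄/Q̄) = (-30/3)(6.50/185.0).

-0.351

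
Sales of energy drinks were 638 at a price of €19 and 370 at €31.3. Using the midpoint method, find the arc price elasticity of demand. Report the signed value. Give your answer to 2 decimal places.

-1.09

ΔQ = 370 − 638 = -268; ΔP = 31.3 − 19 = 12.3.
Midpoints: P̄ = 25.15, Q̄ = 504.0.
ε = (ΔQ/ΔP)(P̄/Q̄) = (-268/12.3)(25.15/504.0).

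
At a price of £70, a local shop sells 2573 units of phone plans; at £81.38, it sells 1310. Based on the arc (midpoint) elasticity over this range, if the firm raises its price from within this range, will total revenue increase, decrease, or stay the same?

Arc ε = (-1263/11.38)(75.69/1941.5) ≈ -4.327.
|ε| = 4.33 > 1, so demand is elastic. A price rise therefore reduces total revenue.

decrease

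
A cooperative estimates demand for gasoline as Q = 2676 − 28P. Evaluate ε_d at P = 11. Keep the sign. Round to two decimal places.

At P = 11, Q = 2368.
dQ/dP = −28.
ε = (dQ/dP)(P/Q) = (-28)(11/2368).
|ε| < 1, so demand is inelastic at this price.

-0.13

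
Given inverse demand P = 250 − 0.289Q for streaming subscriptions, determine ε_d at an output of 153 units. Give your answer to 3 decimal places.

-4.654

At Q = 153, P = 250 − 0.289(153) = 205.78.
dP/dQ = −0.289, so dQ/dP = 1/(−0.289) = -3.460.
ε = (dQ/dP)(P/Q) = (-3.460)(205.78/153).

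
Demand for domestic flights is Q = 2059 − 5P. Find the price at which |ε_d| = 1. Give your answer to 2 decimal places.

For linear demand Q = a − bP, ε = −bP/(a − bP). |ε| = 1 when bP = a − bP, i.e. P = a/(2b).
P = 2059/(2·5) = 2059/10 = 205.9000.

205.90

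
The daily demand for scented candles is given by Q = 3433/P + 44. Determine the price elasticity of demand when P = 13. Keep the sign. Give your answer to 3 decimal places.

At P = 13, Q = 308.077.
dQ/dP = −3433/P² = -20.314.
ε = (dQ/dP)(P/Q) = (-20.314)(13/308.077).

-0.857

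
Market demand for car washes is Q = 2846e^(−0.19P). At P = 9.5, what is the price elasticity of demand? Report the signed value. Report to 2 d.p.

At P = 9.5, Q = 468.094.
dQ/dP = −0.19·2846e^(−0.19P) = −0.19Q = -88.938.
ε = (dQ/dP)(P/Q) = (-88.938)(9.5/468.094).
|ε| > 1, so demand is elastic at this price.

-1.81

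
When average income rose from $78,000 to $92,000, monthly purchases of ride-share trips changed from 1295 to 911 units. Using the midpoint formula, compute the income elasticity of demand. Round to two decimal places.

-2.11

ΔQ = -384, ΔI = 14000. Midpoints: Ī = 85,000, Q̄ = 1103.0.
ε_I = (ΔQ/ΔI)(Ī/Q̄) = (-384/14000)(85000/1103.0).
ε_I < 0, so the good is inferior.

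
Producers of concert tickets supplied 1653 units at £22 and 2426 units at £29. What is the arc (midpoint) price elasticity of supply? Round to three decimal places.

ΔQ = 2426 − 1653 = 773; ΔP = 29 − 22 = 7.
Midpoints: P̄ = 25.50, Q̄ = 2039.5.
ε_s = (ΔQ/ΔP)(P̄/Q̄) = (773/7)(25.50/2039.5).

1.381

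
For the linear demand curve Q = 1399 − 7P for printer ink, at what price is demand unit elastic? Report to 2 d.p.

For linear demand Q = a − bP, ε = −bP/(a − bP). |ε| = 1 when bP = a − bP, i.e. P = a/(2b).
P = 1399/(2·7) = 1399/14 = 99.9286.

99.93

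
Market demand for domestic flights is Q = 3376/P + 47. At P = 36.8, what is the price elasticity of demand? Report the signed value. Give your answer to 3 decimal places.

At P = 36.8, Q = 138.739.
dQ/dP = −3376/P² = -2.493.
ε = (dQ/dP)(P/Q) = (-2.493)(36.8/138.739).

-0.661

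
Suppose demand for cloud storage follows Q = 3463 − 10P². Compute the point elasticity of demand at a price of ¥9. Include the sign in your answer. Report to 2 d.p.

At P = 9, Q = 2653.
dQ/dP = −20P = -180.
ε = (dQ/dP)(P/Q) = (-180)(9/2653).

-0.61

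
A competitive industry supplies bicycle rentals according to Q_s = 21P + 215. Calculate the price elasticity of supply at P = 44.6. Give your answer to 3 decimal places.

0.813

At P = 44.6, Q_s = 1151.60.
dQ_s/dP = 21.
ε_s = (dQ_s/dP)(P/Q_s) = (21)(44.6/1151.60).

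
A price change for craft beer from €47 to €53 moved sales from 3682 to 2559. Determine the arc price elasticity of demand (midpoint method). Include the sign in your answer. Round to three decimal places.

-2.999

ΔQ = 2559 − 3682 = -1123; ΔP = 53 − 47 = 6.
Midpoints: P̄ = 50.00, Q̄ = 3120.5.
ε = (ΔQ/ΔP)(P̄/Q̄) = (-1123/6)(50.00/3120.5).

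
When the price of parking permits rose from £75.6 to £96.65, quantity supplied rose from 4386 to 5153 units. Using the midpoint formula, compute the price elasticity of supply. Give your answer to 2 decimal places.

0.66

ΔQ = 5153 − 4386 = 767; ΔP = 96.65 − 75.6 = 21.05.
Midpoints: P̄ = 86.12, Q̄ = 4769.5.
ε_s = (ΔQ/ΔP)(P̄/Q̄) = (767/21.05)(86.12/4769.5).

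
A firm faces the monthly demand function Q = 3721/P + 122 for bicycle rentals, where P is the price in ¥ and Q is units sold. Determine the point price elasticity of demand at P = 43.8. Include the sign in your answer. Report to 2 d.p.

At P = 43.8, Q = 206.954.
dQ/dP = −3721/P² = -1.940.
ε = (dQ/dP)(P/Q) = (-1.940)(43.8/206.954).

-0.41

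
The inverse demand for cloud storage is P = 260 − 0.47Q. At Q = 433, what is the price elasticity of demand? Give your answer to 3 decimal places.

At Q = 433, P = 260 − 0.47(433) = 56.49.
dP/dQ = −0.47, so dQ/dP = 1/(−0.47) = -2.128.
ε = (dQ/dP)(P/Q) = (-2.128)(56.49/433).

-0.278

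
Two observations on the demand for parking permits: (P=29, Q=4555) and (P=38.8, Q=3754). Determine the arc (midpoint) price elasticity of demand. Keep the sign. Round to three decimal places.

ΔQ = 3754 − 4555 = -801; ΔP = 38.8 − 29 = 9.8.
Midpoints: P̄ = 33.90, Q̄ = 4154.5.
ε = (ΔQ/ΔP)(P̄/Q̄) = (-801/9.8)(33.90/4154.5).

-0.667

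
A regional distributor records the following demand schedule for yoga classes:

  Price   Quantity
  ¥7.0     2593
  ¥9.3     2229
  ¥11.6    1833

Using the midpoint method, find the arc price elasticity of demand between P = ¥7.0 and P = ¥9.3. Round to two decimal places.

-0.53

At P = 7.0, Q = 2593; at P = 9.3, Q = 2229.
ΔQ = -364, ΔP = 2.3. Midpoints: P̄ = 8.15, Q̄ = 2411.0.
ε = (ΔQ/ΔP)(P̄/Q̄) = (-364/2.3)(8.15/2411.0).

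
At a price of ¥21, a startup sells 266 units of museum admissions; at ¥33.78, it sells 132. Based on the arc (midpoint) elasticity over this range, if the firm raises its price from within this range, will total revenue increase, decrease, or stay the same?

decrease

Arc ε = (-134/12.78)(27.39/199.0) ≈ -1.443.
|ε| = 1.44 > 1, so demand is elastic. A price rise therefore reduces total revenue.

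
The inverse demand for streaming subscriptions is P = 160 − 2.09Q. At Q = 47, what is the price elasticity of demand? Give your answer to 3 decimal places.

At Q = 47, P = 160 − 2.09(47) = 61.77.
dP/dQ = −2.09, so dQ/dP = 1/(−2.09) = -0.478.
ε = (dQ/dP)(P/Q) = (-0.478)(61.77/47).

-0.629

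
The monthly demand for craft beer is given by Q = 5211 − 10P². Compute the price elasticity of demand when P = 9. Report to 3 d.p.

At P = 9, Q = 4401.
dQ/dP = −20P = -180.
ε = (dQ/dP)(P/Q) = (-180)(9/4401).

-0.368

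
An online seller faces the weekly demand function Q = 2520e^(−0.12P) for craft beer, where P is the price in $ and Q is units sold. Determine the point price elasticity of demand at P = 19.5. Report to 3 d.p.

At P = 19.5, Q = 242.746.
dQ/dP = −0.12·2520e^(−0.12P) = −0.12Q = -29.129.
ε = (dQ/dP)(P/Q) = (-29.129)(19.5/242.746).
|ε| > 1, so demand is elastic at this price.

-2.340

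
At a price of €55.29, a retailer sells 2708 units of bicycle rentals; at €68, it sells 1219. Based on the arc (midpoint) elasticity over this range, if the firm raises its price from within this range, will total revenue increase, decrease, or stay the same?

Arc ε = (-1489/12.71)(61.64/1963.5) ≈ -3.678.
|ε| = 3.68 > 1, so demand is elastic. A price rise therefore reduces total revenue.

decrease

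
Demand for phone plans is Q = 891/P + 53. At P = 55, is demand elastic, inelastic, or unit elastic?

inelastic

Q = 69.200, dQ/dP = -0.295.
ε = (dQ/dP)(P/Q) ≈ -0.234.
|ε| = 0.23 < 1.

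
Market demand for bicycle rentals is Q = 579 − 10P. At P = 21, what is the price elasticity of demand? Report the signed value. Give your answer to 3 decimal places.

-0.569

At P = 21, Q = 369.
dQ/dP = −10.
ε = (dQ/dP)(P/Q) = (-10)(21/369).
|ε| < 1, so demand is inelastic at this price.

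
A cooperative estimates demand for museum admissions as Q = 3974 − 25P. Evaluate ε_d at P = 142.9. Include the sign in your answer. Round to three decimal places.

At P = 142.9, Q = 401.500.
dQ/dP = −25.
ε = (dQ/dP)(P/Q) = (-25)(142.9/401.500).

-8.898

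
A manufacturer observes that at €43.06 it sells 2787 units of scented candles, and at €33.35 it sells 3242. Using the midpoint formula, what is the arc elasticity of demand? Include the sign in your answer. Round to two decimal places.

-0.59

ΔQ = 3242 − 2787 = 455; ΔP = 33.35 − 43.06 = -9.71.
Midpoints: P̄ = 38.20, Q̄ = 3014.5.
ε = (ΔQ/ΔP)(P̄/Q̄) = (455/-9.71)(38.20/3014.5).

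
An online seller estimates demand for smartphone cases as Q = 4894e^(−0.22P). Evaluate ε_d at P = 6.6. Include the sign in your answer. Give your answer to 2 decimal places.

At P = 6.6, Q = 1145.693.
dQ/dP = −0.22·4894e^(−0.22P) = −0.22Q = -252.053.
ε = (dQ/dP)(P/Q) = (-252.053)(6.6/1145.693).
|ε| > 1, so demand is elastic at this price.

-1.45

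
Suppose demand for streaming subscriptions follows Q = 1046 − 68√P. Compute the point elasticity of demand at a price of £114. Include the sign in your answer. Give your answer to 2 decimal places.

At P = 114, Q = 319.959.
dQ/dP = −68/(2√P) = -3.184.
ε = (dQ/dP)(P/Q) = (-3.184)(114/319.959).
|ε| > 1, so demand is elastic at this price.

-1.13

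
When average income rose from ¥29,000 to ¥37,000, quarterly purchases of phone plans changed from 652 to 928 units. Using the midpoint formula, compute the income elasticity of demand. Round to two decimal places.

ΔQ = 276, ΔI = 8000. Midpoints: Ī = 33,000, Q̄ = 790.0.
ε_I = (ΔQ/ΔI)(Ī/Q̄) = (276/8000)(33000/790.0).

1.44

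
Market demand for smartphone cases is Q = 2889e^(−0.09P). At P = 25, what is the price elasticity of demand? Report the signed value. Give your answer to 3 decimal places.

At P = 25, Q = 304.498.
dQ/dP = −0.09·2889e^(−0.09P) = −0.09Q = -27.405.
ε = (dQ/dP)(P/Q) = (-27.405)(25/304.498).

-2.250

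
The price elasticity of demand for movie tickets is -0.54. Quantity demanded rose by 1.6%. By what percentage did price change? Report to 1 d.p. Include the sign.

-3.0%

%ΔP ≈ %ΔQ / ε = (1.6%)/(-0.54) = -2.96%.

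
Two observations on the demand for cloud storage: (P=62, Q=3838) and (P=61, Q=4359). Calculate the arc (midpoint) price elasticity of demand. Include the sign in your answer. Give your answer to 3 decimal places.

-7.818

ΔQ = 4359 − 3838 = 521; ΔP = 61 − 62 = -1.
Midpoints: P̄ = 61.50, Q̄ = 4098.5.
ε = (ΔQ/ΔP)(P̄/Q̄) = (521/-1)(61.50/4098.5).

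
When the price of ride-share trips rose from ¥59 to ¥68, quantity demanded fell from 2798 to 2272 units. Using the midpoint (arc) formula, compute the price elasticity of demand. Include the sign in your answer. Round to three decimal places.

ΔQ = 2272 − 2798 = -526; ΔP = 68 − 59 = 9.
Midpoints: P̄ = 63.50, Q̄ = 2535.0.
ε = (ΔQ/ΔP)(P̄/Q̄) = (-526/9)(63.50/2535.0).

-1.464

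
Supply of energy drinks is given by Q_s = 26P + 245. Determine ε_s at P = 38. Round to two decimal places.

At P = 38, Q_s = 1233.
dQ_s/dP = 26.
ε_s = (dQ_s/dP)(P/Q_s) = (26)(38/1233).

0.80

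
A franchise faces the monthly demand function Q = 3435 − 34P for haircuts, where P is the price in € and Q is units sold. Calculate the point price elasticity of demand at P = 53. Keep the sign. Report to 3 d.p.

At P = 53, Q = 1633.
dQ/dP = −34.
ε = (dQ/dP)(P/Q) = (-34)(53/1633).

-1.103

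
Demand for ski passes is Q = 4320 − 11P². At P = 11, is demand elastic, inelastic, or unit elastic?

inelastic

Q = 2989, dQ/dP = -242.
ε = (dQ/dP)(P/Q) ≈ -0.891.
|ε| = 0.89 < 1.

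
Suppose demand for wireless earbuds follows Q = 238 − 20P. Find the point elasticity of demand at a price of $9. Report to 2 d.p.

At P = 9, Q = 58.
dQ/dP = −20.
ε = (dQ/dP)(P/Q) = (-20)(9/58).
|ε| > 1, so demand is elastic at this price.

-3.10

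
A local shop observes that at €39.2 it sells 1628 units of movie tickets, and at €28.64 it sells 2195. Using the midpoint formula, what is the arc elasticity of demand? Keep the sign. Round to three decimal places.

ΔQ = 2195 − 1628 = 567; ΔP = 28.64 − 39.2 = -10.56.
Midpoints: P̄ = 33.92, Q̄ = 1911.5.
ε = (ΔQ/ΔP)(P̄/Q̄) = (567/-10.56)(33.92/1911.5).

-0.953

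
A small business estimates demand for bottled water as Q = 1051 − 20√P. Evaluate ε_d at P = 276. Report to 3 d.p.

At P = 276, Q = 718.735.
dQ/dP = −20/(2√P) = -0.602.
ε = (dQ/dP)(P/Q) = (-0.602)(276/718.735).

-0.231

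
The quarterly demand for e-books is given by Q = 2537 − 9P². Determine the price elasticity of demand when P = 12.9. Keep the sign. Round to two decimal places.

At P = 12.9, Q = 1039.310.
dQ/dP = −18P = -232.200.
ε = (dQ/dP)(P/Q) = (-232.200)(12.9/1039.310).

-2.88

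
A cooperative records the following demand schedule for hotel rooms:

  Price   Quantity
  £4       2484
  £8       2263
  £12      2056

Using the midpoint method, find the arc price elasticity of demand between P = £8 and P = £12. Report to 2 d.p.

-0.24

At P = 8, Q = 2263; at P = 12, Q = 2056.
ΔQ = -207, ΔP = 4. Midpoints: P̄ = 10.00, Q̄ = 2159.5.
ε = (ΔQ/ΔP)(P̄/Q̄) = (-207/4)(10.00/2159.5).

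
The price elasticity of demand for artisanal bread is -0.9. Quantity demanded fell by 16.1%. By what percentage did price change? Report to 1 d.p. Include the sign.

%ΔP ≈ %ΔQ / ε = (-16.1%)/(-0.9) = 17.89%.

17.9%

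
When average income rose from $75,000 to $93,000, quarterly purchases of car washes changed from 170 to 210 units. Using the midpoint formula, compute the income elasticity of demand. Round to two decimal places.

ΔQ = 40, ΔI = 18000. Midpoints: Ī = 84,000, Q̄ = 190.0.
ε_I = (ΔQ/ΔI)(Ī/Q̄) = (40/18000)(84000/190.0).

0.98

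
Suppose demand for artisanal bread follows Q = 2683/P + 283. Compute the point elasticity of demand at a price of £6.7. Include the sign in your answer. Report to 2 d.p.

-0.59

At P = 6.7, Q = 683.448.
dQ/dP = −2683/P² = -59.768.
ε = (dQ/dP)(P/Q) = (-59.768)(6.7/683.448).
|ε| < 1, so demand is inelastic at this price.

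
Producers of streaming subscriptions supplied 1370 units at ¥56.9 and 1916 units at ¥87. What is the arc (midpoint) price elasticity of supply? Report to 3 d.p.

ΔQ = 1916 − 1370 = 546; ΔP = 87 − 56.9 = 30.1.
Midpoints: P̄ = 71.95, Q̄ = 1643.0.
ε_s = (ΔQ/ΔP)(P̄/Q̄) = (546/30.1)(71.95/1643.0).

0.794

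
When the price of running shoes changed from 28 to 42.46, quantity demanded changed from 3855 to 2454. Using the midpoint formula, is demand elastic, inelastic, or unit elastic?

Arc ε ≈ -1.082.
|ε| = 1.08 > 1.

elastic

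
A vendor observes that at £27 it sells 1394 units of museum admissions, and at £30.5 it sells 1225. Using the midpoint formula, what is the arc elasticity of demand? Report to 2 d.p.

-1.06

ΔQ = 1225 − 1394 = -169; ΔP = 30.5 − 27 = 3.5.
Midpoints: P̄ = 28.75, Q̄ = 1309.5.
ε = (ΔQ/ΔP)(P̄/Q̄) = (-169/3.5)(28.75/1309.5).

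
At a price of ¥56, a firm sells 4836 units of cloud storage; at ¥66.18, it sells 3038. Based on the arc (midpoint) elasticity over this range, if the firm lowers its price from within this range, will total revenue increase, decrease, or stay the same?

Arc ε = (-1798/10.18)(61.09/3937.0) ≈ -2.741.
|ε| = 2.74 > 1, so demand is elastic. A price cut therefore raises total revenue.

increase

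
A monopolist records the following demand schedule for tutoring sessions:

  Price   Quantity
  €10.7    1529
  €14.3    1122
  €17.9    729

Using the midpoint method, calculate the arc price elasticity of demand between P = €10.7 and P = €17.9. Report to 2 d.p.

At P = 10.7, Q = 1529; at P = 17.9, Q = 729.
ΔQ = -800, ΔP = 7.2. Midpoints: P̄ = 14.30, Q̄ = 1129.0.
ε = (ΔQ/ΔP)(P̄/Q̄) = (-800/7.2)(14.30/1129.0).

-1.41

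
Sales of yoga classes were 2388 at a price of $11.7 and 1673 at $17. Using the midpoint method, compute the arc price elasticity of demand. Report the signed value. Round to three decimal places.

ΔQ = 1673 − 2388 = -715; ΔP = 17 − 11.7 = 5.3.
Midpoints: P̄ = 14.35, Q̄ = 2030.5.
ε = (ΔQ/ΔP)(P̄/Q̄) = (-715/5.3)(14.35/2030.5).

-0.953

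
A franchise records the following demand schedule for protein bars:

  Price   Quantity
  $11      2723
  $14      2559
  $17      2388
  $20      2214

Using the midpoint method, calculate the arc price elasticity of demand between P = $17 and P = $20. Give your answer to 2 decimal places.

-0.47

At P = 17, Q = 2388; at P = 20, Q = 2214.
ΔQ = -174, ΔP = 3. Midpoints: P̄ = 18.50, Q̄ = 2301.0.
ε = (ΔQ/ΔP)(P̄/Q̄) = (-174/3)(18.50/2301.0).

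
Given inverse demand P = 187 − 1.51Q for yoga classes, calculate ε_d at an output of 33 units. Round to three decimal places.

At Q = 33, P = 187 − 1.51(33) = 137.17.
dP/dQ = −1.51, so dQ/dP = 1/(−1.51) = -0.662.
ε = (dQ/dP)(P/Q) = (-0.662)(137.17/33).

-2.753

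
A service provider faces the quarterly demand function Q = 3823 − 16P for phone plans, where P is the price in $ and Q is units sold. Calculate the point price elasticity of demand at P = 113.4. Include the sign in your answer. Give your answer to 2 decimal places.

At P = 113.4, Q = 2008.600.
dQ/dP = −16.
ε = (dQ/dP)(P/Q) = (-16)(113.4/2008.600).

-0.90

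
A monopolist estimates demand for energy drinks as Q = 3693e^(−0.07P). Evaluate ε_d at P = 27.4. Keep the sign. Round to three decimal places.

At P = 27.4, Q = 542.503.
dQ/dP = −0.07·3693e^(−0.07P) = −0.07Q = -37.975.
ε = (dQ/dP)(P/Q) = (-37.975)(27.4/542.503).

-1.918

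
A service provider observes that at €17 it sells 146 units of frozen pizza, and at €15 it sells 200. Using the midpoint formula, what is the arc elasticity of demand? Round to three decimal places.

-2.497

ΔQ = 200 − 146 = 54; ΔP = 15 − 17 = -2.
Midpoints: P̄ = 16.00, Q̄ = 173.0.
ε = (ΔQ/ΔP)(P̄/Q̄) = (54/-2)(16.00/173.0).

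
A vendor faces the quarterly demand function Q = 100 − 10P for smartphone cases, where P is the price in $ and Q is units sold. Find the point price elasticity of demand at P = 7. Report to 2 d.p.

-2.33

At P = 7, Q = 30.
dQ/dP = −10.
ε = (dQ/dP)(P/Q) = (-10)(7/30).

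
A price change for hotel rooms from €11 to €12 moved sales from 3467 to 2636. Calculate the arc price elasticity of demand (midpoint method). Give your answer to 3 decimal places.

-3.132

ΔQ = 2636 − 3467 = -831; ΔP = 12 − 11 = 1.
Midpoints: P̄ = 11.50, Q̄ = 3051.5.
ε = (ΔQ/ΔP)(P̄/Q̄) = (-831/1)(11.50/3051.5).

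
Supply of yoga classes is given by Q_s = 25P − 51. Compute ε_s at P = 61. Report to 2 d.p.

At P = 61, Q_s = 1474.
dQ_s/dP = 25.
ε_s = (dQ_s/dP)(P/Q_s) = (25)(61/1474).

1.03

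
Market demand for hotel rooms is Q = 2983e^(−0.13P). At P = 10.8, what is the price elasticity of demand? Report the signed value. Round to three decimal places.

-1.404

At P = 10.8, Q = 732.662.
dQ/dP = −0.13·2983e^(−0.13P) = −0.13Q = -95.246.
ε = (dQ/dP)(P/Q) = (-95.246)(10.8/732.662).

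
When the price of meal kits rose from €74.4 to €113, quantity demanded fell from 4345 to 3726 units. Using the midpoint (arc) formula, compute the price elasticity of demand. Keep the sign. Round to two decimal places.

-0.37

ΔQ = 3726 − 4345 = -619; ΔP = 113 − 74.4 = 38.6.
Midpoints: P̄ = 93.70, Q̄ = 4035.5.
ε = (ΔQ/ΔP)(P̄/Q̄) = (-619/38.6)(93.70/4035.5).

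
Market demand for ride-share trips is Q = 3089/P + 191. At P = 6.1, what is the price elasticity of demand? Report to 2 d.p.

At P = 6.1, Q = 697.393.
dQ/dP = −3089/P² = -83.015.
ε = (dQ/dP)(P/Q) = (-83.015)(6.1/697.393).
|ε| < 1, so demand is inelastic at this price.

-0.73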